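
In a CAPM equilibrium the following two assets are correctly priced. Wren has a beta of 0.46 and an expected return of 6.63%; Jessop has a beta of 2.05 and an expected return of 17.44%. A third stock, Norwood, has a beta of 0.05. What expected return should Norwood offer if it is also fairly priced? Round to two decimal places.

3.84%

MRP (SML slope) = (17.44% − 6.63%) / (2.05 − 0.46) = 10.81% / 1.59 = 6.7987%
R_f (intercept) = 6.63% − 0.46 × 6.7987% = 3.5026%
E(R_Norwood) = R_f + β × MRP = 3.5026% + 0.05 × 6.7987% = 3.84%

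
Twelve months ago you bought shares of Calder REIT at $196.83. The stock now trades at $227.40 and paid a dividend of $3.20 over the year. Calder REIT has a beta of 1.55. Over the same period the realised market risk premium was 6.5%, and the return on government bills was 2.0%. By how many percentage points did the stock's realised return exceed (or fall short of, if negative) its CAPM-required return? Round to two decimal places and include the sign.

+5.08%

Realised HPR = (P1 + D1 − P0) / P0 = (227.40 + 3.20 − 196.83) / 196.83 = 33.77 / 196.83 = 17.1569%
CAPM required = R_f + β·MRP = 2.0% + 1.55 × 6.5% = 12.0750%
α = realised − required = 17.1569% − 12.0750% = +5.08%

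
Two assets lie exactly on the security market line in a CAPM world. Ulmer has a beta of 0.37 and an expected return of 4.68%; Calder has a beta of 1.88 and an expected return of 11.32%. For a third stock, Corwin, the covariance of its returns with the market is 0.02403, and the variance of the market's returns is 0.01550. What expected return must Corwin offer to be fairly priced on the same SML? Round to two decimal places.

9.87%

MRP = (11.32% − 4.68%) / (1.88 − 0.37) = 4.3974%
R_f = 4.68% − 0.37 × 4.3974% = 3.0530%
β_Corwin = Cov / Var(R_m) = 0.02403 / 0.01550 = 1.5503
E(R_Corwin) = R_f + β × MRP = 3.0530% + 1.5503 × 4.3974% = 9.87%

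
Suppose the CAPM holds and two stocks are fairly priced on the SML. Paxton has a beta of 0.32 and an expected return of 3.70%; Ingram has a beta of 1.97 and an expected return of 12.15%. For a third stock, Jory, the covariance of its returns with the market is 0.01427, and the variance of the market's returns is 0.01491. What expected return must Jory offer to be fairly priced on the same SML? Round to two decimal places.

6.96%

MRP = (12.15% − 3.70%) / (1.97 − 0.32) = 5.1212%
R_f = 3.70% − 0.32 × 5.1212% = 2.0612%
β_Jory = Cov / Var(R_m) = 0.01427 / 0.01491 = 0.9571
E(R_Jory) = R_f + β × MRP = 2.0612% + 0.9571 × 5.1212% = 6.96%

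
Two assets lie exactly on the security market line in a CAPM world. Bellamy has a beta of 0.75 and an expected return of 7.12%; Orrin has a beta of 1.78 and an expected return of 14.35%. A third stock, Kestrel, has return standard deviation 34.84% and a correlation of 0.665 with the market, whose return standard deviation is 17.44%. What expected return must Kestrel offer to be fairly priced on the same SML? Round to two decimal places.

11.18%

MRP = (14.35% − 7.12%) / (1.78 − 0.75) = 7.0194%
R_f = 7.12% − 0.75 × 7.0194% = 1.8555%
β_Kestrel = ρ·σ_i/σ_m = 0.665 × 34.84 / 17.44 = 1.3285
E(R_Kestrel) = R_f + β × MRP = 1.8555% + 1.3285 × 7.0194% = 11.18%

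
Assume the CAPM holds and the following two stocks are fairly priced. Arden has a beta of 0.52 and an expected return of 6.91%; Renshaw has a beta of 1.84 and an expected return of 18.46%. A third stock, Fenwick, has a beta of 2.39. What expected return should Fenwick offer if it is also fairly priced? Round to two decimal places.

MRP (SML slope) = (18.46% − 6.91%) / (1.84 − 0.52) = 11.55% / 1.32 = 8.7500%
R_f (intercept) = 6.91% − 0.52 × 8.7500% = 2.3600%
E(R_Fenwick) = R_f + β × MRP = 2.3600% + 2.39 × 8.7500% = 23.27%

23.27%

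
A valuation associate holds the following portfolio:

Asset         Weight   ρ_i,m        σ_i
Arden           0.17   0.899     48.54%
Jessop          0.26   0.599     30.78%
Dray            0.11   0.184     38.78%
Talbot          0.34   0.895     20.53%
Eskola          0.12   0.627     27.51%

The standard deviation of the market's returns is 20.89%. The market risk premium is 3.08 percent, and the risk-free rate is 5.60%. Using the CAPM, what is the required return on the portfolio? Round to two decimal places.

β_Arden = 0.899 × 48.54% / 20.89% = 2.0889
β_Jessop = 0.599 × 30.78% / 20.89% = 0.8826
β_Dray = 0.184 × 38.78% / 20.89% = 0.3416
β_Talbot = 0.895 × 20.53% / 20.89% = 0.8796
β_Eskola = 0.627 × 27.51% / 20.89% = 0.8257
β_P = Σ w_i β_i = 0.17×2.0889 + 0.26×0.8826 + 0.11×0.3416 + 0.34×0.8796 + 0.12×0.8257 = 1.0203
E(R_P) = R_f + β_P × MRP = 5.60% + 1.0203 × 3.08% = 8.74%

8.74%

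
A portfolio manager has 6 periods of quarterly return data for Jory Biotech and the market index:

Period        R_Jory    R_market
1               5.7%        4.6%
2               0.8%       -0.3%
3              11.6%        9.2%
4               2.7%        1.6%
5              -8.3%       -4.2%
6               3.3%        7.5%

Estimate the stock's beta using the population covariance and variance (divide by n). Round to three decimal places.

Mean R_i = (5.7 + 0.8 + 11.6 + 2.7 − 8.3 + 3.3) / 6 = 2.6333%
Mean R_m = (4.6 − 0.3 + 9.2 + 1.6 − 4.2 + 7.5) / 6 = 3.0667%
Σ(R_i − R̄_i)(R_m − R̄_m) = 148.1767  ⇒  Cov = 148.1767 / 6 = 24.6961
Σ(R_m − R̄_m)² = 125.9133  ⇒  Var(R_m) = 125.9133 / 6 = 20.9856
β = Cov / Var(R_m) = 24.6961 / 20.9856 = 1.1768

1.177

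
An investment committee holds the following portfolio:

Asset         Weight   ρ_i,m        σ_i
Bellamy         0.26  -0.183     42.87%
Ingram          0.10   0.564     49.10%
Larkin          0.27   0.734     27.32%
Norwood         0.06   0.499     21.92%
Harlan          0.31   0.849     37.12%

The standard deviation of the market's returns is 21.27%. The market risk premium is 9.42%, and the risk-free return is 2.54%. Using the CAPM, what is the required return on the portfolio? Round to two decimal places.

9.88%

β_Bellamy = -0.183 × 42.87% / 21.27% = -0.3688
β_Ingram = 0.564 × 49.10% / 21.27% = 1.3019
β_Larkin = 0.734 × 27.32% / 21.27% = 0.9428
β_Norwood = 0.499 × 21.92% / 21.27% = 0.5142
β_Harlan = 0.849 × 37.12% / 21.27% = 1.4817
β_P = Σ w_i β_i = 0.26×-0.3688 + 0.10×1.3019 + 0.27×0.9428 + 0.06×0.5142 + 0.31×1.4817 = 0.7790
E(R_P) = R_f + β_P × MRP = 2.54% + 0.7790 × 9.42% = 9.88%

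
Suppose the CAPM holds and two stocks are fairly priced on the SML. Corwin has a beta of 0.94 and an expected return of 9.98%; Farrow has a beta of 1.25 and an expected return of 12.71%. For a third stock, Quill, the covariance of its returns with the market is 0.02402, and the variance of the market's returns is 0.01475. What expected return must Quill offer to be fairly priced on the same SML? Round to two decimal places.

16.04%

MRP = (12.71% − 9.98%) / (1.25 − 0.94) = 8.8065%
R_f = 9.98% − 0.94 × 8.8065% = 1.7019%
β_Quill = Cov / Var(R_m) = 0.02402 / 0.01475 = 1.6285
E(R_Quill) = R_f + β × MRP = 1.7019% + 1.6285 × 8.8065% = 16.04%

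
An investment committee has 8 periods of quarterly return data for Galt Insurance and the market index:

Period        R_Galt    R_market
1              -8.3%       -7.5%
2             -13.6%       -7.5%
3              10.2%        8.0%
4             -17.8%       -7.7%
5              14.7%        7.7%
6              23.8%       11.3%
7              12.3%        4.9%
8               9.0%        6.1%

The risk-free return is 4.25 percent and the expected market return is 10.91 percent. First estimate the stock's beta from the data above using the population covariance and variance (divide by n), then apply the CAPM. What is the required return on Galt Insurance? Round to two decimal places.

Mean R_i = (-8.3 − 13.6 + 10.2 − 17.8 + 14.7 + 23.8 + 12.3 + 9.0) / 8 = 3.7875%
Mean R_m = (-7.5 − 7.5 + 8.0 − 7.7 + 7.7 + 11.3 + 4.9 + 6.1) / 8 = 1.9125%
Σ(R_i − R̄_i)(R_m − R̄_m) = 822.2613  ⇒  Cov = 822.2613 / 8 = 102.7827
Σ(R_m − R̄_m)² = 454.7288  ⇒  Var(R_m) = 454.7288 / 8 = 56.8411
β = Cov / Var(R_m) = 102.7827 / 56.8411 = 1.8082
MRP = 10.91% − 4.25% = 6.66%
E(R) = R_f + β × MRP = 4.25% + 1.8082 × 6.66% = 16.29%

16.29%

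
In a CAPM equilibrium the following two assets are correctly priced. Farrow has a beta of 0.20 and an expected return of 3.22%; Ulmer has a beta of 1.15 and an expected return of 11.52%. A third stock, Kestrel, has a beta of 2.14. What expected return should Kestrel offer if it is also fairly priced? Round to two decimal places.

MRP (SML slope) = (11.52% − 3.22%) / (1.15 − 0.20) = 8.30% / 0.95 = 8.7368%
R_f (intercept) = 3.22% − 0.20 × 8.7368% = 1.4726%
E(R_Kestrel) = R_f + β × MRP = 1.4726% + 2.14 × 8.7368% = 20.17%

20.17%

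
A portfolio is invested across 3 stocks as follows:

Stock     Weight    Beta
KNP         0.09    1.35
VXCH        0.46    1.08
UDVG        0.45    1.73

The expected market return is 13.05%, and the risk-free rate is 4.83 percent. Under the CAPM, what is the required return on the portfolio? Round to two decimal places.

16.31%

β_P = Σ w_i β_i = 0.09×1.35 + 0.46×1.08 + 0.45×1.73 = 1.3968
MRP = 13.05% − 4.83% = 8.22%
E(R_P) = R_f + β_P × MRP = 4.83% + 1.3968 × 8.22% = 16.31%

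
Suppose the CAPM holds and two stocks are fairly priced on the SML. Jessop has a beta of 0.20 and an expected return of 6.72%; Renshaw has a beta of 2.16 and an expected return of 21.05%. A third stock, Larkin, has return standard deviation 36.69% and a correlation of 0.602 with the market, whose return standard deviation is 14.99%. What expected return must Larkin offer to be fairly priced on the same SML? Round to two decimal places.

MRP = (21.05% − 6.72%) / (2.16 − 0.20) = 7.3112%
R_f = 6.72% − 0.20 × 7.3112% = 5.2578%
β_Larkin = ρ·σ_i/σ_m = 0.602 × 36.69 / 14.99 = 1.4735
E(R_Larkin) = R_f + β × MRP = 5.2578% + 1.4735 × 7.3112% = 16.03%

16.03%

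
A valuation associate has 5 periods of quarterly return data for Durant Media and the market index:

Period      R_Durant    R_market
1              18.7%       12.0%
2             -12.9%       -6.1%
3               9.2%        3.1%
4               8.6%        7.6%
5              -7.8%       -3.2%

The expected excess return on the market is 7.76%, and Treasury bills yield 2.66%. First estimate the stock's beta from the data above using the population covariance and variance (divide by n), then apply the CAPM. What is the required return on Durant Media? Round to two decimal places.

Mean R_i = (18.7 − 12.9 + 9.2 + 8.6 − 7.8) / 5 = 3.1600%
Mean R_m = (12.0 − 6.1 + 3.1 + 7.6 − 3.2) / 5 = 2.6800%
Σ(R_i − R̄_i)(R_m − R̄_m) = 379.5860  ⇒  Cov = 379.5860 / 5 = 75.9172
Σ(R_m − R̄_m)² = 222.9080  ⇒  Var(R_m) = 222.9080 / 5 = 44.5816
β = Cov / Var(R_m) = 75.9172 / 44.5816 = 1.7029
E(R) = R_f + β × MRP = 2.66% + 1.7029 × 7.76% = 15.87%

15.87%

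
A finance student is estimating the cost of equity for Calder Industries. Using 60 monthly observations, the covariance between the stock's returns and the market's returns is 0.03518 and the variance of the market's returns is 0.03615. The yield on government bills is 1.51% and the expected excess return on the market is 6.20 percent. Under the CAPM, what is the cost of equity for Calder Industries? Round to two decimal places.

7.54%

β = Cov(R_i, R_m) / Var(R_m) = 0.03518 / 0.03615 = 0.9732
E(R) = R_f + β × MRP = 1.51% + 0.9732 × 6.20% = 7.54%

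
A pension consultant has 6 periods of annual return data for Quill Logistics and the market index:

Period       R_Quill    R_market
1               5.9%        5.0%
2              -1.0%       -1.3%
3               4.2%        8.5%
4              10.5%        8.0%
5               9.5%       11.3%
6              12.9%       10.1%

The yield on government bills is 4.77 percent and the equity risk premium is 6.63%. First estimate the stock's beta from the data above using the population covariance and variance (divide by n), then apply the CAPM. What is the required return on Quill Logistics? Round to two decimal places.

10.94%

Mean R_i = (5.9 − 1.0 + 4.2 + 10.5 + 9.5 + 12.9) / 6 = 7.0000%
Mean R_m = (5.0 − 1.3 + 8.5 + 8.0 + 11.3 + 10.1) / 6 = 6.9333%
Σ(R_i − R̄_i)(R_m − R̄_m) = 96.9400  ⇒  Cov = 96.9400 / 6 = 16.1567
Σ(R_m − R̄_m)² = 104.2133  ⇒  Var(R_m) = 104.2133 / 6 = 17.3689
β = Cov / Var(R_m) = 16.1567 / 17.3689 = 0.9302
E(R) = R_f + β × MRP = 4.77% + 0.9302 × 6.63% = 10.94%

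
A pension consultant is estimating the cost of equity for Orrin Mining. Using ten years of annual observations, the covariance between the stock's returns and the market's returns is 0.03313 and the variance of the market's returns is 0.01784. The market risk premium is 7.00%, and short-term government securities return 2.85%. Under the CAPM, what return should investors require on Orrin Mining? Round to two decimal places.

β = Cov(R_i, R_m) / Var(R_m) = 0.03313 / 0.01784 = 1.8571
E(R) = R_f + β × MRP = 2.85% + 1.8571 × 7.00% = 15.85%

15.85%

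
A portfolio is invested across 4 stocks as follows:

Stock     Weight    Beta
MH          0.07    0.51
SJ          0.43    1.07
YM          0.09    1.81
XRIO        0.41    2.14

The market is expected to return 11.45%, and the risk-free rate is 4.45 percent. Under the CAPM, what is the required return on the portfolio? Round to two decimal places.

15.20%

β_P = Σ w_i β_i = 0.07×0.51 + 0.43×1.07 + 0.09×1.81 + 0.41×2.14 = 1.5361
MRP = 11.45% − 4.45% = 7.00%
E(R_P) = R_f + β_P × MRP = 4.45% + 1.5361 × 7.00% = 15.20%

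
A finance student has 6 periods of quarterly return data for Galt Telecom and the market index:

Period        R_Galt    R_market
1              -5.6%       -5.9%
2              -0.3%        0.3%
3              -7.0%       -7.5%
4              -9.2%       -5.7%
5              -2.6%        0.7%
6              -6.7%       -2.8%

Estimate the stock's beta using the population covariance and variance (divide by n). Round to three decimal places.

Mean R_i = (-5.6 − 0.3 − 7.0 − 9.2 − 2.6 − 6.7) / 6 = -5.2333%
Mean R_m = (-5.9 + 0.3 − 7.5 − 5.7 + 0.7 − 2.8) / 6 = -3.4833%
Σ(R_i − R̄_i)(R_m − R̄_m) = 45.4533  ⇒  Cov = 45.4533 / 6 = 7.5756
Σ(R_m − R̄_m)² = 59.1683  ⇒  Var(R_m) = 59.1683 / 6 = 9.8614
β = Cov / Var(R_m) = 7.5756 / 9.8614 = 0.7682

0.768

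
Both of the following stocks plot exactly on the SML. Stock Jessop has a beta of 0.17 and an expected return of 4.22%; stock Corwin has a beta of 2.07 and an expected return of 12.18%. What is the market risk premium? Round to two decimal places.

4.19%

Both satisfy E(R) = R_f + β·MRP, so the slope of the SML is
MRP = (12.18% − 4.22%) / (2.07 − 0.17) = 7.96% / 1.90 = 4.1895%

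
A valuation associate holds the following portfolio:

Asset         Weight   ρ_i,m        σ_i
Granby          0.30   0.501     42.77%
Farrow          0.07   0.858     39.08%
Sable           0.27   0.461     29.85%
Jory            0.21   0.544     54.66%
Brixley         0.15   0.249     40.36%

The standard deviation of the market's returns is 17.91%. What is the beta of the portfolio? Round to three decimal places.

1.130

β_Granby = 0.501 × 42.77% / 17.91% = 1.1964
β_Farrow = 0.858 × 39.08% / 17.91% = 1.8722
β_Sable = 0.461 × 29.85% / 17.91% = 0.7683
β_Jory = 0.544 × 54.66% / 17.91% = 1.6602
β_Brixley = 0.249 × 40.36% / 17.91% = 0.5611
β_P = Σ w_i β_i = 0.30×1.1964 + 0.07×1.8722 + 0.27×0.7683 + 0.21×1.6602 + 0.15×0.5611 = 1.1302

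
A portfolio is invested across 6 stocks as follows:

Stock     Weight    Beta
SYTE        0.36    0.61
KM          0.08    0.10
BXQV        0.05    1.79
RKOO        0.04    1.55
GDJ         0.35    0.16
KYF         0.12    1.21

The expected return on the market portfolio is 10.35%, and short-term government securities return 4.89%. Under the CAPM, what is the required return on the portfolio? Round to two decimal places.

8.06%

β_P = Σ w_i β_i = 0.36×0.61 + 0.08×0.10 + 0.05×1.79 + 0.04×1.55 + 0.35×0.16 + 0.12×1.21 = 0.5803
MRP = 10.35% − 4.89% = 5.46%
E(R_P) = R_f + β_P × MRP = 4.89% + 0.5803 × 5.46% = 8.06%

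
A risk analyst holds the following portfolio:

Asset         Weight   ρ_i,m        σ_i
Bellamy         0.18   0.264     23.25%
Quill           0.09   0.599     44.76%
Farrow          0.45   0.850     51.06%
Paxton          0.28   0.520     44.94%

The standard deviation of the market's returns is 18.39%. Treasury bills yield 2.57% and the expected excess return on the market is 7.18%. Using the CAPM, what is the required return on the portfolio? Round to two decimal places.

β_Bellamy = 0.264 × 23.25% / 18.39% = 0.3338
β_Quill = 0.599 × 44.76% / 18.39% = 1.4579
β_Farrow = 0.850 × 51.06% / 18.39% = 2.3600
β_Paxton = 0.520 × 44.94% / 18.39% = 1.2707
β_P = Σ w_i β_i = 0.18×0.3338 + 0.09×1.4579 + 0.45×2.3600 + 0.28×1.2707 = 1.6091
E(R_P) = R_f + β_P × MRP = 2.57% + 1.6091 × 7.18% = 14.12%

14.12%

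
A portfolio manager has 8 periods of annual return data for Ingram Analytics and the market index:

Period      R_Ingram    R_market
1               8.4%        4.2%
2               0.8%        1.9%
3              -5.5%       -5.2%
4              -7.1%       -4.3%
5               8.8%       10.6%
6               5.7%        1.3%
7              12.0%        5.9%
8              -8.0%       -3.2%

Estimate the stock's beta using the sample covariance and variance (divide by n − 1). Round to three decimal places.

Mean R_i = (8.4 + 0.8 − 5.5 − 7.1 + 8.8 + 5.7 + 12.0 − 8.0) / 8 = 1.8875%
Mean R_m = (4.2 + 1.9 − 5.2 − 4.3 + 10.6 + 1.3 + 5.9 − 3.2) / 8 = 1.4000%
Σ(R_i − R̄_i)(R_m − R̄_m) = 271.8800  ⇒  Cov = 271.8800 / 7 = 38.8400
Σ(R_m − R̄_m)² = 210.2000  ⇒  Var(R_m) = 210.2000 / 7 = 30.0286
β = Cov / Var(R_m) = 38.8400 / 30.0286 = 1.2934

1.293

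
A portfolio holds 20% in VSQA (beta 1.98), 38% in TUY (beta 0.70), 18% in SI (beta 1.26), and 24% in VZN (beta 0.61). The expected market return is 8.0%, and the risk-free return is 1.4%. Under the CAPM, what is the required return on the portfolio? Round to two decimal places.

8.23%

β_P = Σ w_i β_i = 0.20×1.98 + 0.38×0.70 + 0.18×1.26 + 0.24×0.61 = 1.0352
MRP = 8.0% − 1.4% = 6.60%
E(R_P) = R_f + β_P × MRP = 1.4% + 1.0352 × 6.6% = 8.23%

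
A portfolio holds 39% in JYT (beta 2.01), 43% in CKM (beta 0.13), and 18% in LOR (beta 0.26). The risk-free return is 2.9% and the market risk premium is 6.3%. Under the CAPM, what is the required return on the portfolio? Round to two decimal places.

β_P = Σ w_i β_i = 0.39×2.01 + 0.43×0.13 + 0.18×0.26 = 0.8866
E(R_P) = R_f + β_P × MRP = 2.9% + 0.8866 × 6.3% = 8.49%

8.49%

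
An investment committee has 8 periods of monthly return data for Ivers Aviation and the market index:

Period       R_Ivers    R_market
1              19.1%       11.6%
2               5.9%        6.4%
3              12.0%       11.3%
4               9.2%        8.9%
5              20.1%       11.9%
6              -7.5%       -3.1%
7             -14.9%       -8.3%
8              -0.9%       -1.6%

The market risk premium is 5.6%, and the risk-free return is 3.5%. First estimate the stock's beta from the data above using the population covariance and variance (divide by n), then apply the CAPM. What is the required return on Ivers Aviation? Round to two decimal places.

Mean R_i = (19.1 + 5.9 + 12.0 + 9.2 + 20.1 − 7.5 − 14.9 − 0.9) / 8 = 5.3750%
Mean R_m = (11.6 + 6.4 + 11.3 + 8.9 + 11.9 − 3.1 − 8.3 − 1.6) / 8 = 4.6375%
Σ(R_i − R̄_i)(R_m − R̄_m) = 664.9375  ⇒  Cov = 664.9375 / 8 = 83.1172
Σ(R_m − R̄_m)² = 433.0388  ⇒  Var(R_m) = 433.0388 / 8 = 54.1299
β = Cov / Var(R_m) = 83.1172 / 54.1299 = 1.5355
E(R) = R_f + β × MRP = 3.5% + 1.5355 × 5.6% = 12.10%

12.10%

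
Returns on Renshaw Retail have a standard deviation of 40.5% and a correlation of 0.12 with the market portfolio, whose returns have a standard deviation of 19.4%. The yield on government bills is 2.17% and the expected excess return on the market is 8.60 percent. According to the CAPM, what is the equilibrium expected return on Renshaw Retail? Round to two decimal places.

4.32%

β = ρ × σ_i / σ_m = 0.12 × 40.5% / 19.4% = 0.2505
E(R) = 2.17% + 0.2505 × 8.60% = 4.32%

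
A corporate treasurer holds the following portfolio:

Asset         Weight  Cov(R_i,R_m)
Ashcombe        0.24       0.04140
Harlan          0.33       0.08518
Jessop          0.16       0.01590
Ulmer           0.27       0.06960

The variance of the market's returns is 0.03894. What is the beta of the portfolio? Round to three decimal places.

β_Ashcombe = 0.04140 / 0.03894 = 1.0632
β_Harlan = 0.08518 / 0.03894 = 2.1875
β_Jessop = 0.01590 / 0.03894 = 0.4083
β_Ulmer = 0.06960 / 0.03894 = 1.7874
β_P = Σ w_i β_i = 0.24×1.0632 + 0.33×2.1875 + 0.16×0.4083 + 0.27×1.7874 = 1.5250

1.525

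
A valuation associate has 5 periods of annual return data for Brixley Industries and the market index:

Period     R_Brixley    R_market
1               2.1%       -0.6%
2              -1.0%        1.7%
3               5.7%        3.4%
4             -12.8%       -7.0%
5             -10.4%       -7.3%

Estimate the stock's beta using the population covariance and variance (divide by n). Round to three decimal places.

1.530

Mean R_i = (2.1 − 1.0 + 5.7 − 12.8 − 10.4) / 5 = -3.2800%
Mean R_m = (-0.6 + 1.7 + 3.4 − 7.0 − 7.3) / 5 = -1.9600%
Σ(R_i − R̄_i)(R_m − R̄_m) = 149.7960  ⇒  Cov = 149.7960 / 5 = 29.9592
Σ(R_m − R̄_m)² = 97.8920  ⇒  Var(R_m) = 97.8920 / 5 = 19.5784
β = Cov / Var(R_m) = 29.9592 / 19.5784 = 1.5302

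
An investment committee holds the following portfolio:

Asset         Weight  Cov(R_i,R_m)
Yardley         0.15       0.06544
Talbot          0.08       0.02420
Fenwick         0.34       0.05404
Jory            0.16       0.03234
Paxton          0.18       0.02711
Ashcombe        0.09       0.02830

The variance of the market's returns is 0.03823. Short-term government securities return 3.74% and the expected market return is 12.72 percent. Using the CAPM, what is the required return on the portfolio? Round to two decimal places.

13.78%

β_Yardley = 0.06544 / 0.03823 = 1.7117
β_Talbot = 0.02420 / 0.03823 = 0.6330
β_Fenwick = 0.05404 / 0.03823 = 1.4135
β_Jory = 0.03234 / 0.03823 = 0.8459
β_Paxton = 0.02711 / 0.03823 = 0.7091
β_Ashcombe = 0.02830 / 0.03823 = 0.7403
β_P = Σ w_i β_i = 0.15×1.7117 + 0.08×0.6330 + 0.34×1.4135 + 0.16×0.8459 + 0.18×0.7091 + 0.09×0.7403 = 1.1176
MRP = 12.72% − 3.74% = 8.98%
E(R_P) = R_f + β_P × MRP = 3.74% + 1.1176 × 8.98% = 13.78%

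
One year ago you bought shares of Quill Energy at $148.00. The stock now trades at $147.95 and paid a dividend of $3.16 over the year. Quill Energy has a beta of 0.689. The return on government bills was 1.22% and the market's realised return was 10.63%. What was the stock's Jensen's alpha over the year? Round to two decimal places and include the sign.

Realised HPR = (P1 + D1 − P0) / P0 = (147.95 + 3.16 − 148.00) / 148.00 = 3.11 / 148.00 = 2.1014%
MRP = 10.63% − 1.22% = 9.41%
CAPM required = R_f + β·MRP = 1.22% + 0.689 × 9.41% = 7.70349%
α = realised − required = 2.1014% − 7.70349% = -5.60%

-5.60%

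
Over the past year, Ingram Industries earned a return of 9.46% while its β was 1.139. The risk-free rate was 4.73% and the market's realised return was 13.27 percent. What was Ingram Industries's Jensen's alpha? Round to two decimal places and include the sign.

Market excess return = 13.27% − 4.73% = 8.54%
CAPM benchmark = R_f + β(R_m − R_f) = 4.73% + 1.139 × 8.54% = 14.45706%
α = actual − benchmark = 9.46% − 14.45706% = -5.00%

-5.00%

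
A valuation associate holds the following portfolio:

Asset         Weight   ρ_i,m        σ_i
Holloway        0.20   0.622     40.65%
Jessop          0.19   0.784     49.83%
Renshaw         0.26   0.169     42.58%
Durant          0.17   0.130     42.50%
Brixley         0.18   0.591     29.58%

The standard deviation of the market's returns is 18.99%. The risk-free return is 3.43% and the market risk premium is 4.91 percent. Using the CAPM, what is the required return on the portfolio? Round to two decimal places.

8.20%

β_Holloway = 0.622 × 40.65% / 18.99% = 1.3315
β_Jessop = 0.784 × 49.83% / 18.99% = 2.0572
β_Renshaw = 0.169 × 42.58% / 18.99% = 0.3789
β_Durant = 0.130 × 42.50% / 18.99% = 0.2909
β_Brixley = 0.591 × 29.58% / 18.99% = 0.9206
β_P = Σ w_i β_i = 0.20×1.3315 + 0.19×2.0572 + 0.26×0.3789 + 0.17×0.2909 + 0.18×0.9206 = 0.9708
E(R_P) = R_f + β_P × MRP = 3.43% + 0.9708 × 4.91% = 8.20%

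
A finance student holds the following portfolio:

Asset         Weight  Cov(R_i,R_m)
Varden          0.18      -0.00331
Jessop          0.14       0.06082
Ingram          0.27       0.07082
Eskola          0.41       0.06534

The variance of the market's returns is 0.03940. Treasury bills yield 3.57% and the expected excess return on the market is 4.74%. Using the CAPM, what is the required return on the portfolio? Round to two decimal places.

β_Varden = -0.00331 / 0.03940 = -0.0840
β_Jessop = 0.06082 / 0.03940 = 1.5437
β_Ingram = 0.07082 / 0.03940 = 1.7975
β_Eskola = 0.06534 / 0.03940 = 1.6584
β_P = Σ w_i β_i = 0.18×-0.0840 + 0.14×1.5437 + 0.27×1.7975 + 0.41×1.6584 = 1.3663
E(R_P) = R_f + β_P × MRP = 3.57% + 1.3663 × 4.74% = 10.05%

10.05%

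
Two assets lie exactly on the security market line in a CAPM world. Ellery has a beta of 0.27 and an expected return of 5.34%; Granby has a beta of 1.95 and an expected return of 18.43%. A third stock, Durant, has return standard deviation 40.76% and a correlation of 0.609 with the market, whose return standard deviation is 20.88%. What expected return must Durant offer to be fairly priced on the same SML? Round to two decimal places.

12.50%

MRP = (18.43% − 5.34%) / (1.95 − 0.27) = 7.7917%
R_f = 5.34% − 0.27 × 7.7917% = 3.2362%
β_Durant = ρ·σ_i/σ_m = 0.609 × 40.76 / 20.88 = 1.1888
E(R_Durant) = R_f + β × MRP = 3.2362% + 1.1888 × 7.7917% = 12.50%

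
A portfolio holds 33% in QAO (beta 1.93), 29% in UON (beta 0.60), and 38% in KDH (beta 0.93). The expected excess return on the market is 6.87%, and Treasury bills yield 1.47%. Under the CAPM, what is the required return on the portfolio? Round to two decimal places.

9.47%

β_P = Σ w_i β_i = 0.33×1.93 + 0.29×0.60 + 0.38×0.93 = 1.1643
E(R_P) = R_f + β_P × MRP = 1.47% + 1.1643 × 6.87% = 9.47%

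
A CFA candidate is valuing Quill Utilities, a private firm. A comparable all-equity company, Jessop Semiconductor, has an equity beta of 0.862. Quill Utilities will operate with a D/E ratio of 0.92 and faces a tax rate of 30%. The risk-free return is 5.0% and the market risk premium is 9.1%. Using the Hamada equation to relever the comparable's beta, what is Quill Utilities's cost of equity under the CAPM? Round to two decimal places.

β_L = β_U × [1 + (1 − t)(D/E)] = 0.862 × [1 + (1 − 0.30) × 0.92]
    = 0.862 × [1 + 0.70 × 0.92] = 0.862 × 1.6440 = 1.4171
E(R) = R_f + β_L × MRP = 5.0% + 1.4171 × 9.1% = 17.90%

17.90%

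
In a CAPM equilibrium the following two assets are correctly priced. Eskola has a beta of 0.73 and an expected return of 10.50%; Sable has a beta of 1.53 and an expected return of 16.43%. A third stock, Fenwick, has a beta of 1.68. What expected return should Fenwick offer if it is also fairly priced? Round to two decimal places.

17.54%

MRP (SML slope) = (16.43% − 10.50%) / (1.53 − 0.73) = 5.93% / 0.80 = 7.4125%
R_f (intercept) = 10.50% − 0.73 × 7.4125% = 5.0889%
E(R_Fenwick) = R_f + β × MRP = 5.0889% + 1.68 × 7.4125% = 17.54%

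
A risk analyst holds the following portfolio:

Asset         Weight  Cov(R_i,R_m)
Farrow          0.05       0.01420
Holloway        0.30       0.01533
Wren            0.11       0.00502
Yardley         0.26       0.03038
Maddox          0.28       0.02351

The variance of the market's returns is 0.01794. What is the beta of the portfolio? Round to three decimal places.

1.134

β_Farrow = 0.01420 / 0.01794 = 0.7915
β_Holloway = 0.01533 / 0.01794 = 0.8545
β_Wren = 0.00502 / 0.01794 = 0.2798
β_Yardley = 0.03038 / 0.01794 = 1.6934
β_Maddox = 0.02351 / 0.01794 = 1.3105
β_P = Σ w_i β_i = 0.05×0.7915 + 0.30×0.8545 + 0.11×0.2798 + 0.26×1.6934 + 0.28×1.3105 = 1.1339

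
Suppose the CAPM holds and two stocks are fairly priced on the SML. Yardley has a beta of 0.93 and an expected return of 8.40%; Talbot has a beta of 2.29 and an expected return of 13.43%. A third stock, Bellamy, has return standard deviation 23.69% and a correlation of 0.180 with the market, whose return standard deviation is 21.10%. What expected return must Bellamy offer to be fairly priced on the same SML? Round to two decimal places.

5.71%

MRP = (13.43% − 8.40%) / (2.29 − 0.93) = 3.6985%
R_f = 8.40% − 0.93 × 3.6985% = 4.9604%
β_Bellamy = ρ·σ_i/σ_m = 0.180 × 23.69 / 21.10 = 0.2021
E(R_Bellamy) = R_f + β × MRP = 4.9604% + 0.2021 × 3.6985% = 5.71%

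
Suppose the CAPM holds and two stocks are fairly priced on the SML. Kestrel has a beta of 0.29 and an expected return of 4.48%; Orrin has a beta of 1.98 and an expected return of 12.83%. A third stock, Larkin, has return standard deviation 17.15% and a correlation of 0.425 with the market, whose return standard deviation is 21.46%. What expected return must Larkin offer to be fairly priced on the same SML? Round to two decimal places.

4.73%

MRP = (12.83% − 4.48%) / (1.98 − 0.29) = 4.9408%
R_f = 4.48% − 0.29 × 4.9408% = 3.0472%
β_Larkin = ρ·σ_i/σ_m = 0.425 × 17.15 / 21.46 = 0.3396
E(R_Larkin) = R_f + β × MRP = 3.0472% + 0.3396 × 4.9408% = 4.73%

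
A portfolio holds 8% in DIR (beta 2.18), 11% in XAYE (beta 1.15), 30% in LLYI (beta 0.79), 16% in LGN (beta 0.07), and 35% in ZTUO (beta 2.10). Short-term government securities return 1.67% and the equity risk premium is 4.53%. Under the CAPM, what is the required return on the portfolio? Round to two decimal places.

β_P = Σ w_i β_i = 0.08×2.18 + 0.11×1.15 + 0.30×0.79 + 0.16×0.07 + 0.35×2.10 = 1.2841
E(R_P) = R_f + β_P × MRP = 1.67% + 1.2841 × 4.53% = 7.49%

7.49%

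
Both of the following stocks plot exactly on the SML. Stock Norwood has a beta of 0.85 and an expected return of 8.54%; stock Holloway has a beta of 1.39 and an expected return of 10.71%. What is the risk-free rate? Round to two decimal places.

5.12%

Both satisfy E(R) = R_f + β·MRP, so the slope of the SML is
MRP = (10.71% − 8.54%) / (1.39 − 0.85) = 2.17% / 0.54 = 4.0185%
R_f = E(R_Norwood) − β_Norwood·MRP = 8.54% − 0.85 × 4.0185% = 5.1243%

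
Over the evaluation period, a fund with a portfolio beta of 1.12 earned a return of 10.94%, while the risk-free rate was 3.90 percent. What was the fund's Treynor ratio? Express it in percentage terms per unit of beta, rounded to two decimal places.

Treynor = (R_P − R_f) / β_P = (10.94% − 3.90%) / 1.1200 = 7.04% / 1.1200 = 6.29%

6.29%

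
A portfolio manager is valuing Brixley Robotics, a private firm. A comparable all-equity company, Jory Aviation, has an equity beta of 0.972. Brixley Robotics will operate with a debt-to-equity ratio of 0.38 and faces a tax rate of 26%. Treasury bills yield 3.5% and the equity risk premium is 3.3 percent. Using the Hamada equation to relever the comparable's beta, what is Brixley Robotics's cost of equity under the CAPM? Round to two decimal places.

β_L = β_U × [1 + (1 − t)(D/E)] = 0.972 × [1 + (1 − 0.26) × 0.38]
    = 0.972 × [1 + 0.74 × 0.38] = 0.972 × 1.2812 = 1.2453
E(R) = R_f + β_L × MRP = 3.5% + 1.2453 × 3.3% = 7.61%

7.61%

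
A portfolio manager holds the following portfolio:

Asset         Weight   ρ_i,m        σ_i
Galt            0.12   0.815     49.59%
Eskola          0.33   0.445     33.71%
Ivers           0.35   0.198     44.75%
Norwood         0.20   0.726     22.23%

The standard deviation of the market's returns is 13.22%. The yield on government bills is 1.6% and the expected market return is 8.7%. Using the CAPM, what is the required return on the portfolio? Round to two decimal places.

10.26%

β_Galt = 0.815 × 49.59% / 13.22% = 3.0572
β_Eskola = 0.445 × 33.71% / 13.22% = 1.1347
β_Ivers = 0.198 × 44.75% / 13.22% = 0.6702
β_Norwood = 0.726 × 22.23% / 13.22% = 1.2208
β_P = Σ w_i β_i = 0.12×3.0572 + 0.33×1.1347 + 0.35×0.6702 + 0.20×1.2208 = 1.2200
MRP = 8.7% − 1.6% = 7.10%
E(R_P) = R_f + β_P × MRP = 1.6% + 1.2200 × 7.1% = 10.26%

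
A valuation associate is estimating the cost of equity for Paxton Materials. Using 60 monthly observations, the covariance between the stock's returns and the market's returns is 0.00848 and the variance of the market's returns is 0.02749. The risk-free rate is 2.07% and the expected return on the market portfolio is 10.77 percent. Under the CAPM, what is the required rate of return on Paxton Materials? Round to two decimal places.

β = Cov(R_i, R_m) / Var(R_m) = 0.00848 / 0.02749 = 0.3085
MRP = 10.77% − 2.07% = 8.70%
E(R) = R_f + β × MRP = 2.07% + 0.3085 × 8.70% = 4.75%

4.75%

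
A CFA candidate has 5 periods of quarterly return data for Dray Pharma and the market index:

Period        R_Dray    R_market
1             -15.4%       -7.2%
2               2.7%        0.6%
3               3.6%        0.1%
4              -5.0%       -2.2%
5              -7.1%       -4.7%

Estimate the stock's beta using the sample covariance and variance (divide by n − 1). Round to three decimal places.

Mean R_i = (-15.4 + 2.7 + 3.6 − 5.0 − 7.1) / 5 = -4.2400%
Mean R_m = (-7.2 + 0.6 + 0.1 − 2.2 − 4.7) / 5 = -2.6800%
Σ(R_i − R̄_i)(R_m − R̄_m) = 100.4140  ⇒  Cov = 100.4140 / 4 = 25.1035
Σ(R_m − R̄_m)² = 43.2280  ⇒  Var(R_m) = 43.2280 / 4 = 10.8070
β = Cov / Var(R_m) = 25.1035 / 10.8070 = 2.3229

2.323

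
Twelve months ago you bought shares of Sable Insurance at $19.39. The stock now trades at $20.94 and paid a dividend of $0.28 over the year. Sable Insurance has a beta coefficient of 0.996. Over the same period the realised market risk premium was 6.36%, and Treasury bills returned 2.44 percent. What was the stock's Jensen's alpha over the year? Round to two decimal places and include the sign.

+0.66%

Realised HPR = (P1 + D1 − P0) / P0 = (20.94 + 0.28 − 19.39) / 19.39 = 1.83 / 19.39 = 9.4379%
CAPM required = R_f + β·MRP = 2.44% + 0.996 × 6.36% = 8.77456%
α = realised − required = 9.4379% − 8.77456% = +0.66%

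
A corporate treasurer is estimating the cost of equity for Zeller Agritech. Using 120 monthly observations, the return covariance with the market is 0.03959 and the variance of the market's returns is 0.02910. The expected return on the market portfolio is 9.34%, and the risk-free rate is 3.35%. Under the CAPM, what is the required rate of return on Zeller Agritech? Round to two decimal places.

11.50%

β = Cov(R_i, R_m) / Var(R_m) = 0.03959 / 0.02910 = 1.3605
MRP = 9.34% − 3.35% = 5.99%
E(R) = R_f + β × MRP = 3.35% + 1.3605 × 5.99% = 11.50%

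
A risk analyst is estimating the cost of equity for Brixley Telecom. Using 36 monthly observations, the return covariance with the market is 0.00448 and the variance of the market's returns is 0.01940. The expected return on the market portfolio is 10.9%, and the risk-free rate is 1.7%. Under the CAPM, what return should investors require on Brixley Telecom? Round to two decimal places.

β = Cov(R_i, R_m) / Var(R_m) = 0.00448 / 0.01940 = 0.2309
MRP = 10.9% − 1.7% = 9.20%
E(R) = R_f + β × MRP = 1.7% + 0.2309 × 9.2% = 3.82%

3.82%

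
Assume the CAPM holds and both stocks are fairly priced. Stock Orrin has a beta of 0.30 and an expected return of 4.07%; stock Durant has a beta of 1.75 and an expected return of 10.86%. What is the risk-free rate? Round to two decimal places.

Both satisfy E(R) = R_f + β·MRP, so the slope of the SML is
MRP = (10.86% − 4.07%) / (1.75 − 0.30) = 6.79% / 1.45 = 4.6828%
R_f = E(R_Orrin) − β_Orrin·MRP = 4.07% − 0.30 × 4.6828% = 2.6652%

2.67%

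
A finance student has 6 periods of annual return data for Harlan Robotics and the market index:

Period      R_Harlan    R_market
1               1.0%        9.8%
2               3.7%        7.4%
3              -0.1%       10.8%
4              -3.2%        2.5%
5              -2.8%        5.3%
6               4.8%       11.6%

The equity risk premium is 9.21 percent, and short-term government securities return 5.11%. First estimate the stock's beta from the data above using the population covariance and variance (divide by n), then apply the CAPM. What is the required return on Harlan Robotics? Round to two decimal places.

11.37%

Mean R_i = (1.0 + 3.7 − 0.1 − 3.2 − 2.8 + 4.8) / 6 = 0.5667%
Mean R_m = (9.8 + 7.4 + 10.8 + 2.5 + 5.3 + 11.6) / 6 = 7.9000%
Σ(R_i − R̄_i)(R_m − R̄_m) = 42.0800  ⇒  Cov = 42.0800 / 6 = 7.0133
Σ(R_m − R̄_m)² = 61.8800  ⇒  Var(R_m) = 61.8800 / 6 = 10.3133
β = Cov / Var(R_m) = 7.0133 / 10.3133 = 0.6800
E(R) = R_f + β × MRP = 5.11% + 0.6800 × 9.21% = 11.37%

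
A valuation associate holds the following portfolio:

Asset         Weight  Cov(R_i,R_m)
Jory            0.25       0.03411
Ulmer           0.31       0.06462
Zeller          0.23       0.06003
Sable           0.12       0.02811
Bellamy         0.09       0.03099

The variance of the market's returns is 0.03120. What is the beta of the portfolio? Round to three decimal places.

1.555

β_Jory = 0.03411 / 0.03120 = 1.0933
β_Ulmer = 0.06462 / 0.03120 = 2.0712
β_Zeller = 0.06003 / 0.03120 = 1.9240
β_Sable = 0.02811 / 0.03120 = 0.9010
β_Bellamy = 0.03099 / 0.03120 = 0.9933
β_P = Σ w_i β_i = 0.25×1.0933 + 0.31×2.0712 + 0.23×1.9240 + 0.12×0.9010 + 0.09×0.9933 = 1.5554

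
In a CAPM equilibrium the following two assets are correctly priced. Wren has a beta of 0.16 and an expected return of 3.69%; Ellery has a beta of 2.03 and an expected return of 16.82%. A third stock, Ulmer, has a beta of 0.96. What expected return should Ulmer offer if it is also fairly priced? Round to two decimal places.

MRP (SML slope) = (16.82% − 3.69%) / (2.03 − 0.16) = 13.13% / 1.87 = 7.0214%
R_f (intercept) = 3.69% − 0.16 × 7.0214% = 2.5666%
E(R_Ulmer) = R_f + β × MRP = 2.5666% + 0.96 × 7.0214% = 9.31%

9.31%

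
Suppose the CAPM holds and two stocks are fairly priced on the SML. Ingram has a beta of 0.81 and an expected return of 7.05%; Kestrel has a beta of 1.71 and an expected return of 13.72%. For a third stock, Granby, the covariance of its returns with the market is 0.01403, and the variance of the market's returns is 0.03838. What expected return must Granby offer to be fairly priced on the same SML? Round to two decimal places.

3.76%

MRP = (13.72% − 7.05%) / (1.71 − 0.81) = 7.4111%
R_f = 7.05% − 0.81 × 7.4111% = 1.0470%
β_Granby = Cov / Var(R_m) = 0.01403 / 0.03838 = 0.3656
E(R_Granby) = R_f + β × MRP = 1.0470% + 0.3656 × 7.4111% = 3.76%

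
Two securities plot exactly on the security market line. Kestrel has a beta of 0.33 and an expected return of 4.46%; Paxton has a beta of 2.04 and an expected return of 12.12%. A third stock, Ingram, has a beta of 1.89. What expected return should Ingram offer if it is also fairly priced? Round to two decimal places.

MRP (SML slope) = (12.12% − 4.46%) / (2.04 − 0.33) = 7.66% / 1.71 = 4.4795%
R_f (intercept) = 4.46% − 0.33 × 4.4795% = 2.9818%
E(R_Ingram) = R_f + β × MRP = 2.9818% + 1.89 × 4.4795% = 11.45%

11.45%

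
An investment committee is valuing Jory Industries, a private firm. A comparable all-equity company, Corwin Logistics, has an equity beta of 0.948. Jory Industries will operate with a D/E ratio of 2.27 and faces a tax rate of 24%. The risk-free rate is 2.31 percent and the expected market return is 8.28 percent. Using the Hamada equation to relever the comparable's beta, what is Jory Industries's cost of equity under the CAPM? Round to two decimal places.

β_L = β_U × [1 + (1 − t)(D/E)] = 0.948 × [1 + (1 − 0.24) × 2.27]
    = 0.948 × [1 + 0.76 × 2.27] = 0.948 × 2.7252 = 2.5835
MRP = 8.28% − 2.31% = 5.97%
E(R) = R_f + β_L × MRP = 2.31% + 2.5835 × 5.97% = 17.73%

17.73%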